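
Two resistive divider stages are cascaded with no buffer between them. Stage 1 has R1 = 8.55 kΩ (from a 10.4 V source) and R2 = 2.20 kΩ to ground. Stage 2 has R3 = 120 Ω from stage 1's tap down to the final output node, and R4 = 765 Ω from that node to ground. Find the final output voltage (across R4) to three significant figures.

Stage 2 presents R3+R4 = 885.0 Ω as a load on stage 1's tap.
Stage 1's lower leg becomes R2‖(R3+R4) = 631.1 Ω, so V_mid = 10.4 × 631.1/9181 = 0.7149 V.
Stage 2 is itself unloaded: V_out = V_mid × R4/(R3+R4) = 0.7149 × 765/885.0 = 0.618 V.

V_out ≈ 0.618 V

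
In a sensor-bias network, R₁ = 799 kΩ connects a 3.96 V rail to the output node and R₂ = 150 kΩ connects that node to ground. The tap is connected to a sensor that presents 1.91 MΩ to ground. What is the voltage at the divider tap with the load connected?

The load sits in parallel with R₂: R₂‖R_L = (150 × 1910) / (150 + 1910) = 139.1 kΩ.
V_out = 3.96 × 139.1 / (799 + 139.1) = 3.96 × 139.1/938.1 = 0.587 V.

V_out ≈ 0.587 V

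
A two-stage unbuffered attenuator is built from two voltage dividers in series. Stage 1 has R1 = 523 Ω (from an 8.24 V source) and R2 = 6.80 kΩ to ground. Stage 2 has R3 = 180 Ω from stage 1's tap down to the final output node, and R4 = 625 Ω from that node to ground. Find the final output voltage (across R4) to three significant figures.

V_out ≈ 3.71 V

Stage 2 presents R3+R4 = 805.0 Ω as a load on stage 1's tap.
Stage 1's lower leg becomes R2‖(R3+R4) = 719.8 Ω, so V_mid = 8.24 × 719.8/1243 = 4.772 V.
Stage 2 is itself unloaded: V_out = V_mid × R4/(R3+R4) = 4.772 × 625/805.0 = 3.71 V.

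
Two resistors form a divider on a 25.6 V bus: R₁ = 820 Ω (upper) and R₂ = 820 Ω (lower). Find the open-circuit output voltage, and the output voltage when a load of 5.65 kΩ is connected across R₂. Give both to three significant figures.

Open-circuit: V = 25.6 × 820/(820 + 820) = 12.8 V.
With the load, R₂ becomes R₂‖R_L = 716.1 Ω, so V = 25.6 × 716.1/1536 = 11.9 V.

Unloaded: 12.8 V; loaded: 11.9 V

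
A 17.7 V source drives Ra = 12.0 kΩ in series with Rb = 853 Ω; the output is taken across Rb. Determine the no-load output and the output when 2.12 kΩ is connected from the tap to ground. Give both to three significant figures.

Unloaded: 1.17 V; loaded: 0.854 V

Open-circuit: V = 17.7 × 853/(12000 + 853) = 1.17 V.
With the load, Rb becomes Rb‖R_L = 608.3 Ω, so V = 17.7 × 608.3/12610 = 0.854 V.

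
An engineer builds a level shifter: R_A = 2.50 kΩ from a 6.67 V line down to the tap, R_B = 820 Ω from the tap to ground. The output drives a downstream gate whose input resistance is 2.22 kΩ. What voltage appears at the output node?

V_out ≈ 1.29 V

The load sits in parallel with R_B: R_B‖R_L = (820 × 2220) / (820 + 2220) = 598.8 Ω.
V_out = 6.67 × 598.8 / (2500 + 598.8) = 6.67 × 598.8/3099 = 1.29 V.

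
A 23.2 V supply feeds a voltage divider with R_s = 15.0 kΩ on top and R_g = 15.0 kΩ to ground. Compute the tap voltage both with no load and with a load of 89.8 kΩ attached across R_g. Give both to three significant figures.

Open-circuit: V = 23.2 × 15.0/(15.0 + 15.0) = 11.6 V.
With the load, R_g becomes R_g‖R_L = 12.85 kΩ, so V = 23.2 × 12.85/27.85 = 10.7 V.

Unloaded: 11.6 V; loaded: 10.7 V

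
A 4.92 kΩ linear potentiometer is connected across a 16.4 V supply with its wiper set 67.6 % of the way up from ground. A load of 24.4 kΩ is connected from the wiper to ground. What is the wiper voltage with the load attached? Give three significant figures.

V ≈ 10.6 V

The wiper splits the pot into (1−α)R = 1.594 kΩ above and αR = 3.326 kΩ below.
Lower section ‖ load = 2.927 kΩ.
V_wiper = 16.4 × 2.927/(1.594 + 2.927) = 10.6 V.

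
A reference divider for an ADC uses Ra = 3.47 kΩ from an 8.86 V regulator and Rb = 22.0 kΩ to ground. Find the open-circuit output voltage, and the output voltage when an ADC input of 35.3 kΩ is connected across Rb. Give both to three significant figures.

Open-circuit: V = 8.86 × 22.0/(3.47 + 22.0) = 7.65 V.
With the load, Rb becomes Rb‖R_L = 13.55 kΩ, so V = 8.86 × 13.55/17.02 = 7.05 V.

Unloaded: 7.65 V; loaded: 7.05 V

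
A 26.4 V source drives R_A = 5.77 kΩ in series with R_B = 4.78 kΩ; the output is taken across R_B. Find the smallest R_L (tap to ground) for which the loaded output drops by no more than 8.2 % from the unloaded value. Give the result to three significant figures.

Output resistance R_th = R_A‖R_B = (5.77 × 4.78)/10.55 = 2.614 kΩ.
The fractional drop is R_th/(R_th + R_L); requiring this ≤ 0.0820 gives R_L ≥ R_th(1/0.0820 − 1) = 2.614 × 11.20 = 29.3 kΩ.

R_L(min) ≈ 29.3 kΩ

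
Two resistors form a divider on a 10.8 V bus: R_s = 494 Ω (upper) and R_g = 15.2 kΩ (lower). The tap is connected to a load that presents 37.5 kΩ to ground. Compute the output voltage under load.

V_out ≈ 10.3 V

The load sits in parallel with R_g: R_g‖R_L = (15200 × 37500) / (15200 + 37500) = 10820 Ω.
V_out = 10.8 × 10820 / (494 + 10820) = 10.8 × 10820/11310 = 10.3 V.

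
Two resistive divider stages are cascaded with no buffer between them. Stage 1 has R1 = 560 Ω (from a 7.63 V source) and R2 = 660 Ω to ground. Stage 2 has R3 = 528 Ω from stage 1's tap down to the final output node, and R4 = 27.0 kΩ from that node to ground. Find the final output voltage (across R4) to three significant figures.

V_out ≈ 4.00 V

Stage 2 presents R3+R4 = 27530 Ω as a load on stage 1's tap.
Stage 1's lower leg becomes R2‖(R3+R4) = 644.5 Ω, so V_mid = 7.63 × 644.5/1205 = 4.083 V.
Stage 2 is itself unloaded: V_out = V_mid × R4/(R3+R4) = 4.083 × 27000/27530 = 4.00 V.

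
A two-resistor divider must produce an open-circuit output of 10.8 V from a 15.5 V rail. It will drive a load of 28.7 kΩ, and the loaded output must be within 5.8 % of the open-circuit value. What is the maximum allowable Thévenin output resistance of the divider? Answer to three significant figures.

R_th ≤ 1.77 kΩ

Loading drop = R_th/(R_th + R_L) ≤ 0.0580, so R_th ≤ R_L · ε/(1−ε) = 28.7 kΩ × 0.0580/0.9420 = 1.77 kΩ.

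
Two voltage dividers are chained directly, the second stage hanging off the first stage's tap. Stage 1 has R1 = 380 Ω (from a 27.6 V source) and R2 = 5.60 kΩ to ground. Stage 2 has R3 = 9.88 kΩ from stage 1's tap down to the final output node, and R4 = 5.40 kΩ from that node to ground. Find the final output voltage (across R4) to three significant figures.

Stage 2 presents R3+R4 = 15280 Ω as a load on stage 1's tap.
Stage 1's lower leg becomes R2‖(R3+R4) = 4098 Ω, so V_mid = 27.6 × 4098/4478 = 25.26 V.
Stage 2 is itself unloaded: V_out = V_mid × R4/(R3+R4) = 25.26 × 5400/15280 = 8.93 V.

V_out ≈ 8.93 V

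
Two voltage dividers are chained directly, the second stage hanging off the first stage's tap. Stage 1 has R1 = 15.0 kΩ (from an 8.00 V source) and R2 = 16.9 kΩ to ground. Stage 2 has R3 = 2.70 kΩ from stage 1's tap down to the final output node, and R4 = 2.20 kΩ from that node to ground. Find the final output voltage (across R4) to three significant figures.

Stage 2 presents R3+R4 = 4.900 kΩ as a load on stage 1's tap.
Stage 1's lower leg becomes R2‖(R3+R4) = 3.799 kΩ, so V_mid = 8.00 × 3.799/18.80 = 1.617 V.
Stage 2 is itself unloaded: V_out = V_mid × R4/(R3+R4) = 1.617 × 2.20/4.900 = 0.726 V.

V_out ≈ 0.726 V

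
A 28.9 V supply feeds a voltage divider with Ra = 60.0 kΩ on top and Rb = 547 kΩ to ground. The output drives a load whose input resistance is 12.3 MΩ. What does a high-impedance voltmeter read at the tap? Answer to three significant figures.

V_out ≈ 25.9 V

The load sits in parallel with Rb: Rb‖R_L = (547 × 12300) / (547 + 12300) = 523.7 kΩ.
V_out = 28.9 × 523.7 / (60.0 + 523.7) = 28.9 × 523.7/583.7 = 25.9 V.
(Unloaded it would have been 26.0 V.)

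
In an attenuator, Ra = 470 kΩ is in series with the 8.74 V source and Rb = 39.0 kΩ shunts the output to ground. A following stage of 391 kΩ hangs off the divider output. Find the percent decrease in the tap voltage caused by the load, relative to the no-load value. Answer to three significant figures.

The divider's output (Thévenin) resistance is Ra‖Rb = 36.01 kΩ.
Fractional drop under load = R_th/(R_th + R_L) = 36.01 / (36.01 + 391) = 0.08433.
So the output falls by 8.43 %.

8.43 %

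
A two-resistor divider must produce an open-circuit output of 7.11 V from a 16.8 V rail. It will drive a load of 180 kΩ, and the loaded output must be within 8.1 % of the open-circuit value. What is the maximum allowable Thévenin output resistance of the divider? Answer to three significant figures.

Loading drop = R_th/(R_th + R_L) ≤ 0.0810, so R_th ≤ R_L · ε/(1−ε) = 180 kΩ × 0.0810/0.9190 = 15.9 kΩ.
(Any R1, R2 with R2/(R1+R2) = 0.423 and R1‖R2 ≤ 15.9 kΩ will meet the spec.)

R_th ≤ 15.9 kΩ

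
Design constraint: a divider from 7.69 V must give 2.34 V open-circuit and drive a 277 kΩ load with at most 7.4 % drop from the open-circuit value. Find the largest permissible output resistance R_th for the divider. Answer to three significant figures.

R_th ≤ 22.1 kΩ

Loading drop = R_th/(R_th + R_L) ≤ 0.0740, so R_th ≤ R_L · ε/(1−ε) = 277 kΩ × 0.0740/0.9260 = 22.1 kΩ.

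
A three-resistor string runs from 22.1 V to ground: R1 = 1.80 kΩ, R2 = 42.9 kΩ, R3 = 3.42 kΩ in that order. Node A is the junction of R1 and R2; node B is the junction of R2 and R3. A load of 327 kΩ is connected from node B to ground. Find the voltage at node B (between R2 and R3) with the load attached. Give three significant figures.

At node B, R3 is in parallel with the load: R3‖R_L = 3.385 kΩ.
Below node A the resistance is R2 + (R3‖R_L) = 46.28 kΩ, so V_A = 22.1 × 46.28/48.08 = 21.27 V.
Then V_B = V_A × (R3‖R_L)/(R2 + R3‖R_L) = 21.27 × 3.385/46.28 = 1.56 V.

V ≈ 1.56 V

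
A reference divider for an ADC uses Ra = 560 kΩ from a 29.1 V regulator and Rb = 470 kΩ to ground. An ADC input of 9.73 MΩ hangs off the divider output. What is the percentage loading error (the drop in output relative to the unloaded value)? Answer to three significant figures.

The divider's output (Thévenin) resistance is Ra‖Rb = 255.5 kΩ.
Fractional drop under load = R_th/(R_th + R_L) = 255.5 / (255.5 + 9730) = 0.02559.
So the output falls by 2.56 %.

2.56 %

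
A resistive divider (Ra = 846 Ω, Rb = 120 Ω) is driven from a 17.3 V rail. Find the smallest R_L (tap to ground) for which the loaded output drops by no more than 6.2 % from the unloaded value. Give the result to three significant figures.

Output resistance R_th = Ra‖Rb = (846 × 120)/966.0 = 105.1 Ω.
The fractional drop is R_th/(R_th + R_L); requiring this ≤ 0.0620 gives R_L ≥ R_th(1/0.0620 − 1) = 105.1 × 15.13 = 1.59 kΩ.

R_L(min) ≈ 1.59 kΩ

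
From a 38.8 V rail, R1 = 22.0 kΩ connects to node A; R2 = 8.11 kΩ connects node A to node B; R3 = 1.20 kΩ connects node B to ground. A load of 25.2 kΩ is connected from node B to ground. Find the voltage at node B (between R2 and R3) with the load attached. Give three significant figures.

At node B, R3 is in parallel with the load: R3‖R_L = 1.145 kΩ.
Below node A the resistance is R2 + (R3‖R_L) = 9.255 kΩ, so V_A = 38.8 × 9.255/31.26 = 11.49 V.
Then V_B = V_A × (R3‖R_L)/(R2 + R3‖R_L) = 11.49 × 1.145/9.255 = 1.42 V.

V ≈ 1.42 V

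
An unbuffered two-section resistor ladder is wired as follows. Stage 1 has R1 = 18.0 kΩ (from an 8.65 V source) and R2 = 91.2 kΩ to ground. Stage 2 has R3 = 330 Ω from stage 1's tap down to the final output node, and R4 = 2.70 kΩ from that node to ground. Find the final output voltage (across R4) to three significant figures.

Stage 2 presents R3+R4 = 3030 Ω as a load on stage 1's tap.
Stage 1's lower leg becomes R2‖(R3+R4) = 2933 Ω, so V_mid = 8.65 × 2933/20930 = 1.212 V.
Stage 2 is itself unloaded: V_out = V_mid × R4/(R3+R4) = 1.212 × 2700/3030 = 1.08 V.

V_out ≈ 1.08 V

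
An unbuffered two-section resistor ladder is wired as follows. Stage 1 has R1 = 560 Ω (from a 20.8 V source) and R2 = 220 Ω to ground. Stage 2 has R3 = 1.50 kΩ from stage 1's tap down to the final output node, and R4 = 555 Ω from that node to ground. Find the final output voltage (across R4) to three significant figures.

V_out ≈ 1.47 V

Stage 2 presents R3+R4 = 2055 Ω as a load on stage 1's tap.
Stage 1's lower leg becomes R2‖(R3+R4) = 198.7 Ω, so V_mid = 20.8 × 198.7/758.7 = 5.448 V.
Stage 2 is itself unloaded: V_out = V_mid × R4/(R3+R4) = 5.448 × 555/2055 = 1.47 V.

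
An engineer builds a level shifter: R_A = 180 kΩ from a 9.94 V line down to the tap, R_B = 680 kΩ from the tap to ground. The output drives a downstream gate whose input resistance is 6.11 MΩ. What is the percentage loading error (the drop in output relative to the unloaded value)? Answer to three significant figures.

The divider's output (Thévenin) resistance is R_A‖R_B = 142.3 kΩ.
Fractional drop under load = R_th/(R_th + R_L) = 142.3 / (142.3 + 6110) = 0.02276.
So the output falls by 2.28 %.

2.28 %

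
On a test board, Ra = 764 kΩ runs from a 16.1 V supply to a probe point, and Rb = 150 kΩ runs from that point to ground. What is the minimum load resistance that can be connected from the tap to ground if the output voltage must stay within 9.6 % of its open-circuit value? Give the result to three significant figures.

Output resistance R_th = Ra‖Rb = (764 × 150)/914.0 = 125.4 kΩ.
The fractional drop is R_th/(R_th + R_L); requiring this ≤ 0.0960 gives R_L ≥ R_th(1/0.0960 − 1) = 125.4 × 9.417 = 1.18 MΩ.

R_L(min) ≈ 1.18 MΩ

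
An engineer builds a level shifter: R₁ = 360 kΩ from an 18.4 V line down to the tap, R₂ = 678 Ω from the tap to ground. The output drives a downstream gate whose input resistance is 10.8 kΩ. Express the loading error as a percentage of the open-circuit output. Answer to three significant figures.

The divider's output (Thévenin) resistance is R₁‖R₂ = 676.7 Ω.
Fractional drop under load = R_th/(R_th + R_L) = 676.7 / (676.7 + 10800) = 0.05897.
So the output falls by 5.90 %.

5.90 %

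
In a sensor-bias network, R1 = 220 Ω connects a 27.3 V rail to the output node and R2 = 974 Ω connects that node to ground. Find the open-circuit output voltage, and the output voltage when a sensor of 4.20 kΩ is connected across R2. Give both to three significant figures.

Open-circuit: V = 27.3 × 974/(220 + 974) = 22.3 V.
With the load, R2 becomes R2‖R_L = 790.6 Ω, so V = 27.3 × 790.6/1011 = 21.4 V.

Unloaded: 22.3 V; loaded: 21.4 V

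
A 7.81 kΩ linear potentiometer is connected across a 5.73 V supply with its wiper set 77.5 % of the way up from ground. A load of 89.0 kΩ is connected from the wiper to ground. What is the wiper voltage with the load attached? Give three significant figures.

The wiper splits the pot into (1−α)R = 1.757 kΩ above and αR = 6.053 kΩ below.
Lower section ‖ load = 5.667 kΩ.
V_wiper = 5.73 × 5.667/(1.757 + 5.667) = 4.37 V.

V ≈ 4.37 V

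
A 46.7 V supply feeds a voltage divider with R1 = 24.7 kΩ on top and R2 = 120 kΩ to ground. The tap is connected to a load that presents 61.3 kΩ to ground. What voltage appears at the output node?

V_out ≈ 29.0 V

The load sits in parallel with R2: R2‖R_L = (120 × 61.3) / (120 + 61.3) = 40.57 kΩ.
V_out = 46.7 × 40.57 / (24.7 + 40.57) = 46.7 × 40.57/65.27 = 29.0 V.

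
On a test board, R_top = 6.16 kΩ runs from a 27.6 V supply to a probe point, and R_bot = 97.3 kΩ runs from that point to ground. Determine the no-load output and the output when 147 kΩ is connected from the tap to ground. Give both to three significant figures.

Unloaded: 26.0 V; loaded: 25.0 V

Open-circuit: V = 27.6 × 97.3/(6.16 + 97.3) = 26.0 V.
With the load, R_bot becomes R_bot‖R_L = 58.55 kΩ, so V = 27.6 × 58.55/64.71 = 25.0 V.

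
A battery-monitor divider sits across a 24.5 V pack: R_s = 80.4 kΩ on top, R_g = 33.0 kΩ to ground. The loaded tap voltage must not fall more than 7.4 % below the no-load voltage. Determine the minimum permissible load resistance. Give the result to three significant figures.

R_L(min) ≈ 293 kΩ

Output resistance R_th = R_s‖R_g = (80.4 × 33.0)/113.4 = 23.40 kΩ.
The fractional drop is R_th/(R_th + R_L); requiring this ≤ 0.0740 gives R_L ≥ R_th(1/0.0740 − 1) = 23.40 × 12.51 = 293 kΩ.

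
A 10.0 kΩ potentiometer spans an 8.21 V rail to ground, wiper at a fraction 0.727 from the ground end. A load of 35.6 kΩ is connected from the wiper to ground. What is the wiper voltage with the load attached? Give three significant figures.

V ≈ 5.65 V

The wiper splits the pot into (1−α)R = 2.730 kΩ above and αR = 7.270 kΩ below.
Lower section ‖ load = 6.037 kΩ.
V_wiper = 8.21 × 6.037/(2.730 + 6.037) = 5.65 V.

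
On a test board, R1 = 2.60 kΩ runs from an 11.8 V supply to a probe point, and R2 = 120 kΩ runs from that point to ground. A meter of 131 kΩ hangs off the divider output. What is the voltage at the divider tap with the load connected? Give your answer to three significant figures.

The load sits in parallel with R2: R2‖R_L = (120 × 131) / (120 + 131) = 62.63 kΩ.
V_out = 11.8 × 62.63 / (2.60 + 62.63) = 11.8 × 62.63/65.23 = 11.3 V.

V_out ≈ 11.3 V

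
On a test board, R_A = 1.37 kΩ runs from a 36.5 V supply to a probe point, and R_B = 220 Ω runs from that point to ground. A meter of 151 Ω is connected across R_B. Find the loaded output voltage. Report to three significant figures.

V_out ≈ 2.24 V

The load sits in parallel with R_B: R_B‖R_L = (220 × 151) / (220 + 151) = 89.54 Ω.
V_out = 36.5 × 89.54 / (1370 + 89.54) = 36.5 × 89.54/1460 = 2.24 V.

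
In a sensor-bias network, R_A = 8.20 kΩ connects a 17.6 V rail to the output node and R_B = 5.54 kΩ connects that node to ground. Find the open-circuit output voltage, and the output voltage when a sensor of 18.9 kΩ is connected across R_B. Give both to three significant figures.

Open-circuit: V = 17.6 × 5.54/(8.20 + 5.54) = 7.10 V.
With the load, R_B becomes R_B‖R_L = 4.284 kΩ, so V = 17.6 × 4.284/12.48 = 6.04 V.

Unloaded: 7.10 V; loaded: 6.04 V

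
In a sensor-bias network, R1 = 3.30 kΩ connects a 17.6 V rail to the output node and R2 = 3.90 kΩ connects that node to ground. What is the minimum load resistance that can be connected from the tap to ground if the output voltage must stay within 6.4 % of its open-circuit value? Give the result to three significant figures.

R_L(min) ≈ 26.1 kΩ

Output resistance R_th = R1‖R2 = (3.30 × 3.90)/7.200 = 1.788 kΩ.
The fractional drop is R_th/(R_th + R_L); requiring this ≤ 0.0640 gives R_L ≥ R_th(1/0.0640 − 1) = 1.788 × 14.62 = 26.1 kΩ.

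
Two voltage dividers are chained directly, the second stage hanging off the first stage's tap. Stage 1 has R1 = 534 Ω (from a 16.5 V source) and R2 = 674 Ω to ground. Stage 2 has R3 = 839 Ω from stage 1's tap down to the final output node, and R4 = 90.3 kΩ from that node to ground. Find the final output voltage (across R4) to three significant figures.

Stage 2 presents R3+R4 = 91140 Ω as a load on stage 1's tap.
Stage 1's lower leg becomes R2‖(R3+R4) = 669.1 Ω, so V_mid = 16.5 × 669.1/1203 = 9.176 V.
Stage 2 is itself unloaded: V_out = V_mid × R4/(R3+R4) = 9.176 × 90300/91140 = 9.09 V.

V_out ≈ 9.09 V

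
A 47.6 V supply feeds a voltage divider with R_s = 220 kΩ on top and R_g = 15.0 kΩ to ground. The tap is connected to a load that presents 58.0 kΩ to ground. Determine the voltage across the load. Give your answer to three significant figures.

V_out ≈ 2.45 V

The load sits in parallel with R_g: R_g‖R_L = (15.0 × 58.0) / (15.0 + 58.0) = 11.92 kΩ.
V_out = 47.6 × 11.92 / (220 + 11.92) = 47.6 × 11.92/231.9 = 2.45 V.
(Unloaded it would have been 3.04 V.)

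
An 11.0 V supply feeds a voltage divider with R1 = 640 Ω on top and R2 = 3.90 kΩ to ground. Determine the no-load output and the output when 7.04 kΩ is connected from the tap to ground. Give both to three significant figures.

Open-circuit: V = 11.0 × 3900/(640 + 3900) = 9.45 V.
With the load, R2 becomes R2‖R_L = 2510 Ω, so V = 11.0 × 2510/3150 = 8.76 V.

Unloaded: 9.45 V; loaded: 8.76 V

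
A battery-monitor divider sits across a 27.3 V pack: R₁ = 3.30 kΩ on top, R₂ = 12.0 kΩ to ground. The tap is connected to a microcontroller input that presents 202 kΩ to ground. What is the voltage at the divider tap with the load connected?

V_out ≈ 21.1 V

The load sits in parallel with R₂: R₂‖R_L = (12.0 × 202) / (12.0 + 202) = 11.33 kΩ.
V_out = 27.3 × 11.33 / (3.30 + 11.33) = 27.3 × 11.33/14.63 = 21.1 V.
(Unloaded it would have been 21.4 V.)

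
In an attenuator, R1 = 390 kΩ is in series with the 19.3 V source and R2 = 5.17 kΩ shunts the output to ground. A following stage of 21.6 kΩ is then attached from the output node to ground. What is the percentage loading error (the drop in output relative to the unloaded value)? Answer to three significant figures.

The divider's output (Thévenin) resistance is R1‖R2 = 5.102 kΩ.
Fractional drop under load = R_th/(R_th + R_L) = 5.102 / (5.102 + 21.6) = 0.1911.
So the output falls by 19.1 %.

19.1 %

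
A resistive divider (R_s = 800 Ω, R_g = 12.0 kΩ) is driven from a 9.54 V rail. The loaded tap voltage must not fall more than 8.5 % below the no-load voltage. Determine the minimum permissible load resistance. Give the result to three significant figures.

Output resistance R_th = R_s‖R_g = (800 × 12000)/12800 = 750.0 Ω.
The fractional drop is R_th/(R_th + R_L); requiring this ≤ 0.0850 gives R_L ≥ R_th(1/0.0850 − 1) = 750.0 × 10.76 = 8.07 kΩ.

R_L(min) ≈ 8.07 kΩ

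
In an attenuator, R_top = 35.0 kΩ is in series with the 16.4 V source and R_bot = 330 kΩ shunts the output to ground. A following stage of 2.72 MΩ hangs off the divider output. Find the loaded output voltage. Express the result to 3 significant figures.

V_out ≈ 14.7 V

The load sits in parallel with R_bot: R_bot‖R_L = (330 × 2720) / (330 + 2720) = 294.3 kΩ.
V_out = 16.4 × 294.3 / (35.0 + 294.3) = 16.4 × 294.3/329.3 = 14.7 V.
(Unloaded it would have been 14.8 V.)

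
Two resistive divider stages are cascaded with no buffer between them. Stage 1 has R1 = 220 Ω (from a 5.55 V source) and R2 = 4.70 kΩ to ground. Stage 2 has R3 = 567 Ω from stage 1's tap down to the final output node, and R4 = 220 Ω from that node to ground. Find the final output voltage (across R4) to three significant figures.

V_out ≈ 1.17 V

Stage 2 presents R3+R4 = 787.0 Ω as a load on stage 1's tap.
Stage 1's lower leg becomes R2‖(R3+R4) = 674.1 Ω, so V_mid = 5.55 × 674.1/894.1 = 4.184 V.
Stage 2 is itself unloaded: V_out = V_mid × R4/(R3+R4) = 4.184 × 220/787.0 = 1.17 V.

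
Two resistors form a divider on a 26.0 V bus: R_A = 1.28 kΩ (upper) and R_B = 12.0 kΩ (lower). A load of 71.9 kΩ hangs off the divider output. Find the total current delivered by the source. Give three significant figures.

R_B‖R_L = 10.28 kΩ, so the source sees R_A + R_B‖R_L = 11.56 kΩ.
I = 26.0 V / 11.56 kΩ = 2.25 mA.

I ≈ 2.25 mA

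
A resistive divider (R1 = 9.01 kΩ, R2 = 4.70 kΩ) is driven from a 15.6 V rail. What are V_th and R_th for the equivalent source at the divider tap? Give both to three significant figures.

V_th = 5.35 V, R_th = 3.09 kΩ

V_th is the open-circuit tap voltage: 15.6 × 4.70/(9.01 + 4.70) = 5.35 V.
With the supply zeroed, R1 and R2 appear in parallel from the tap: R_th = R1‖R2 = (9.01 × 4.70)/13.71 = 3.09 kΩ.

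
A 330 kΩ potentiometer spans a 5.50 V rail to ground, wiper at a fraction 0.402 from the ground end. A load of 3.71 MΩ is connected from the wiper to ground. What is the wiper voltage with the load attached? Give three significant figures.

V ≈ 2.16 V

The wiper splits the pot into (1−α)R = 197.3 kΩ above and αR = 132.7 kΩ below.
Lower section ‖ load = 128.1 kΩ.
V_wiper = 5.50 × 128.1/(197.3 + 128.1) = 2.16 V.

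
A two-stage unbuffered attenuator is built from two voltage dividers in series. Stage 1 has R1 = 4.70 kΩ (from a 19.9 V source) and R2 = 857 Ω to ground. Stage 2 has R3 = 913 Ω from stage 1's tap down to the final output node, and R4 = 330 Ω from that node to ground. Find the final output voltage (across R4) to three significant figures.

Stage 2 presents R3+R4 = 1243 Ω as a load on stage 1's tap.
Stage 1's lower leg becomes R2‖(R3+R4) = 507.3 Ω, so V_mid = 19.9 × 507.3/5207 = 1.939 V.
Stage 2 is itself unloaded: V_out = V_mid × R4/(R3+R4) = 1.939 × 330/1243 = 0.515 V.

V_out ≈ 0.515 V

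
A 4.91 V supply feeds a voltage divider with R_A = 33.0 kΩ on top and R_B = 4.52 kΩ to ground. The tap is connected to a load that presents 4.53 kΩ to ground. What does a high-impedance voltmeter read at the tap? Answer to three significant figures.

V_out ≈ 0.315 V

The load sits in parallel with R_B: R_B‖R_L = (4.52 × 4.53) / (4.52 + 4.53) = 2.262 kΩ.
V_out = 4.91 × 2.262 / (33.0 + 2.262) = 4.91 × 2.262/35.26 = 0.315 V.
(Unloaded it would have been 0.592 V.)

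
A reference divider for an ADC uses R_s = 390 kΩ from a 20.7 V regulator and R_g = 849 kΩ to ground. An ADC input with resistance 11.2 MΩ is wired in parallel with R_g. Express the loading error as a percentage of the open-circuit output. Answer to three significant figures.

2.33 %

The divider's output (Thévenin) resistance is R_s‖R_g = 267.2 kΩ.
Fractional drop under load = R_th/(R_th + R_L) = 267.2 / (267.2 + 11200) = 0.02330.
So the output falls by 2.33 %.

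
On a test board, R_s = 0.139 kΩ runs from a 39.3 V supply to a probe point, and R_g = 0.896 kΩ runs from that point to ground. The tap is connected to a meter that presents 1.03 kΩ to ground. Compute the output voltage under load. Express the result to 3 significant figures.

V_out ≈ 30.5 V

The load sits in parallel with R_g: R_g‖R_L = (896 × 1030) / (896 + 1030) = 479.2 Ω.
V_out = 39.3 × 479.2 / (139 + 479.2) = 39.3 × 479.2/618.2 = 30.5 V.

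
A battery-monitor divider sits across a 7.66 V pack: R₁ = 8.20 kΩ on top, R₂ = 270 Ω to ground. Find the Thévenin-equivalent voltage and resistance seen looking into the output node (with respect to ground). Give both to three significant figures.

V_th is the open-circuit tap voltage: 7.66 × 270/(8200 + 270) = 0.244 V.
With the supply zeroed, R₁ and R₂ appear in parallel from the tap: R_th = R₁‖R₂ = (8200 × 270)/8470 = 261 Ω.

V_th = 0.244 V, R_th = 261 Ω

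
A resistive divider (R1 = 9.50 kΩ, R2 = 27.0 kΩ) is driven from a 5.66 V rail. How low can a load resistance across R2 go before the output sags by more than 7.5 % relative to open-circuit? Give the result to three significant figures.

Output resistance R_th = R1‖R2 = (9.50 × 27.0)/36.50 = 7.027 kΩ.
The fractional drop is R_th/(R_th + R_L); requiring this ≤ 0.0750 gives R_L ≥ R_th(1/0.0750 − 1) = 7.027 × 12.33 = 86.7 kΩ.

R_L(min) ≈ 86.7 kΩ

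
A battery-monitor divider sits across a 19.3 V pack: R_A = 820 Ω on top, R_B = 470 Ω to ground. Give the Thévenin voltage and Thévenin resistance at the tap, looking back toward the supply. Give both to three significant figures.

V_th is the open-circuit tap voltage: 19.3 × 470/(820 + 470) = 7.03 V.
With the supply zeroed, R_A and R_B appear in parallel from the tap: R_th = R_A‖R_B = (820 × 470)/1290 = 299 Ω.

V_th = 7.03 V, R_th = 299 Ω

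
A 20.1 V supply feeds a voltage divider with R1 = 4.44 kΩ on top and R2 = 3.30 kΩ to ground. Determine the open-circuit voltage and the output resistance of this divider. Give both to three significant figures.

V_th = 8.57 V, R_th = 1.89 kΩ

V_th is the open-circuit tap voltage: 20.1 × 3.30/(4.44 + 3.30) = 8.57 V.
With the supply zeroed, R1 and R2 appear in parallel from the tap: R_th = R1‖R2 = (4.44 × 3.30)/7.740 = 1.89 kΩ.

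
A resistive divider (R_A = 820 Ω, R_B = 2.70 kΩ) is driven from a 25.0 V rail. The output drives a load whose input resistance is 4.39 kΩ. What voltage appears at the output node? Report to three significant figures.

V_out ≈ 16.8 V

The load sits in parallel with R_B: R_B‖R_L = (2700 × 4390) / (2700 + 4390) = 1672 Ω.
V_out = 25.0 × 1672 / (820 + 1672) = 25.0 × 1672/2492 = 16.8 V.
(Unloaded it would have been 19.2 V.)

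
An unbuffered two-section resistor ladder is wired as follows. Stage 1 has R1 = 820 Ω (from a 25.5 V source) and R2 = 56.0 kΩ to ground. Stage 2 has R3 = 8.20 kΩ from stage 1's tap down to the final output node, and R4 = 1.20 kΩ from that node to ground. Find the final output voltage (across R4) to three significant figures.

V_out ≈ 2.95 V

Stage 2 presents R3+R4 = 9400 Ω as a load on stage 1's tap.
Stage 1's lower leg becomes R2‖(R3+R4) = 8049 Ω, so V_mid = 25.5 × 8049/8869 = 23.14 V.
Stage 2 is itself unloaded: V_out = V_mid × R4/(R3+R4) = 23.14 × 1200/9400 = 2.95 V.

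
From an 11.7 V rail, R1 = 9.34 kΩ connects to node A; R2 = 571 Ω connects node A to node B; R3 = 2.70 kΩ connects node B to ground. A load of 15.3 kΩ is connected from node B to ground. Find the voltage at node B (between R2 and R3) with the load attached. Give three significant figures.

At node B, R3 is in parallel with the load: R3‖R_L = 2295 Ω.
Below node A the resistance is R2 + (R3‖R_L) = 2866 Ω, so V_A = 11.7 × 2866/12210 = 2.747 V.
Then V_B = V_A × (R3‖R_L)/(R2 + R3‖R_L) = 2.747 × 2295/2866 = 2.20 V.

V ≈ 2.20 V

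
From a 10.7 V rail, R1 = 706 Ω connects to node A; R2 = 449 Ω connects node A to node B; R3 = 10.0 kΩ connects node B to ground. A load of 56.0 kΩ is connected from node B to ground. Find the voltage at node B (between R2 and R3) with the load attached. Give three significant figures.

At node B, R3 is in parallel with the load: R3‖R_L = 8485 Ω.
Below node A the resistance is R2 + (R3‖R_L) = 8934 Ω, so V_A = 10.7 × 8934/9640 = 9.916 V.
Then V_B = V_A × (R3‖R_L)/(R2 + R3‖R_L) = 9.916 × 8485/8934 = 9.42 V.

V ≈ 9.42 V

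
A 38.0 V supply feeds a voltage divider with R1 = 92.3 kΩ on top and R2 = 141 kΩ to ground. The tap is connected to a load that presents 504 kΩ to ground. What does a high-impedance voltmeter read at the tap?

V_out ≈ 20.7 V

The load sits in parallel with R2: R2‖R_L = (141 × 504) / (141 + 504) = 110.2 kΩ.
V_out = 38.0 × 110.2 / (92.3 + 110.2) = 38.0 × 110.2/202.5 = 20.7 V.
(Unloaded it would have been 23.0 V.)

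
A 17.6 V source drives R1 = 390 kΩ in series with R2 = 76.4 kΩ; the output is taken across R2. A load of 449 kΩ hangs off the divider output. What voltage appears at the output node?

V_out ≈ 2.52 V

The load sits in parallel with R2: R2‖R_L = (76.4 × 449) / (76.4 + 449) = 65.29 kΩ.
V_out = 17.6 × 65.29 / (390 + 65.29) = 17.6 × 65.29/455.3 = 2.52 V.
(Unloaded it would have been 2.88 V.)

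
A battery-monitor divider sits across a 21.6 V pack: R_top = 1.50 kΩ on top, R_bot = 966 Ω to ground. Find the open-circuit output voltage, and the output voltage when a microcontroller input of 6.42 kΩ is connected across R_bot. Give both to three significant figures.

Open-circuit: V = 21.6 × 966/(1500 + 966) = 8.46 V.
With the load, R_bot becomes R_bot‖R_L = 839.7 Ω, so V = 21.6 × 839.7/2340 = 7.75 V.

Unloaded: 8.46 V; loaded: 7.75 V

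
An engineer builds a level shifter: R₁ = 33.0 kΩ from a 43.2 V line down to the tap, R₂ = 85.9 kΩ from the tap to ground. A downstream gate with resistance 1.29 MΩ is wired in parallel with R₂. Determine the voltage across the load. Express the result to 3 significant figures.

V_out ≈ 30.6 V

The load sits in parallel with R₂: R₂‖R_L = (85.9 × 1290) / (85.9 + 1290) = 80.54 kΩ.
V_out = 43.2 × 80.54 / (33.0 + 80.54) = 43.2 × 80.54/113.5 = 30.6 V.
(Unloaded it would have been 31.2 V.)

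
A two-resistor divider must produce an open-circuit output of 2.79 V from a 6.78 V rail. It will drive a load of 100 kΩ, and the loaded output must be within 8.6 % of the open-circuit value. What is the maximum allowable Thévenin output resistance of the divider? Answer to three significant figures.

Loading drop = R_th/(R_th + R_L) ≤ 0.0860, so R_th ≤ R_L · ε/(1−ε) = 100 kΩ × 0.0860/0.9140 = 9.41 kΩ.

R_th ≤ 9.41 kΩ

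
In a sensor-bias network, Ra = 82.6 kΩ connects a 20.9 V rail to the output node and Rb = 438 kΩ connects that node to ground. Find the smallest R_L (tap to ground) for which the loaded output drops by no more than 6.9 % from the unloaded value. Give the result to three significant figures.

R_L(min) ≈ 938 kΩ

Output resistance R_th = Ra‖Rb = (82.6 × 438)/520.6 = 69.49 kΩ.
The fractional drop is R_th/(R_th + R_L); requiring this ≤ 0.0690 gives R_L ≥ R_th(1/0.0690 − 1) = 69.49 × 13.49 = 938 kΩ.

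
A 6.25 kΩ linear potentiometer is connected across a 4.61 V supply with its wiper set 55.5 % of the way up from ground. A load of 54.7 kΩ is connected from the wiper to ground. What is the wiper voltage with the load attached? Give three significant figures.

V ≈ 2.49 V

The wiper splits the pot into (1−α)R = 2.781 kΩ above and αR = 3.469 kΩ below.
Lower section ‖ load = 3.262 kΩ.
V_wiper = 4.61 × 3.262/(2.781 + 3.262) = 2.49 V.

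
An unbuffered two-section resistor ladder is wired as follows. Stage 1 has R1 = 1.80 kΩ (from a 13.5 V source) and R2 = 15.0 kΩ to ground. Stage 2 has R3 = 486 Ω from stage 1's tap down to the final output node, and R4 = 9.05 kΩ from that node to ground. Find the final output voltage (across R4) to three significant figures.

V_out ≈ 9.79 V

Stage 2 presents R3+R4 = 9536 Ω as a load on stage 1's tap.
Stage 1's lower leg becomes R2‖(R3+R4) = 5830 Ω, so V_mid = 13.5 × 5830/7630 = 10.32 V.
Stage 2 is itself unloaded: V_out = V_mid × R4/(R3+R4) = 10.32 × 9050/9536 = 9.79 V.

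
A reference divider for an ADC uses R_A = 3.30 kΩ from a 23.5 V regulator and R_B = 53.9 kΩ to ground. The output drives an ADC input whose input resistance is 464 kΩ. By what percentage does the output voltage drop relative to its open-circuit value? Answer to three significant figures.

The divider's output (Thévenin) resistance is R_A‖R_B = 3.110 kΩ.
Fractional drop under load = R_th/(R_th + R_L) = 3.110 / (3.110 + 464) = 0.006657.
So the output falls by 0.666 %.

0.666 %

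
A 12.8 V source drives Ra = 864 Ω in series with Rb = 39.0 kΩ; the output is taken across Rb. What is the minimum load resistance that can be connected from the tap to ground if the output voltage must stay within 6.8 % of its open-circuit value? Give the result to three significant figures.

Output resistance R_th = Ra‖Rb = (864 × 39000)/39860 = 845.3 Ω.
The fractional drop is R_th/(R_th + R_L); requiring this ≤ 0.0680 gives R_L ≥ R_th(1/0.0680 − 1) = 845.3 × 13.71 = 11.6 kΩ.

R_L(min) ≈ 11.6 kΩ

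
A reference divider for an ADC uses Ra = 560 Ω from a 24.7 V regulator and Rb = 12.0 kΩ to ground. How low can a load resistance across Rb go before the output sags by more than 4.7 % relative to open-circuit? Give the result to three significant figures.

R_L(min) ≈ 10.8 kΩ

Output resistance R_th = Ra‖Rb = (560 × 12000)/12560 = 535.0 Ω.
The fractional drop is R_th/(R_th + R_L); requiring this ≤ 0.0470 gives R_L ≥ R_th(1/0.0470 − 1) = 535.0 × 20.28 = 10.8 kΩ.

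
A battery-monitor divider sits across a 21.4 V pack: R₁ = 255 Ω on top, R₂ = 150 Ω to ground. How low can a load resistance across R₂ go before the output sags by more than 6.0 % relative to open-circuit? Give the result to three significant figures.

Output resistance R_th = R₁‖R₂ = (255 × 150)/405.0 = 94.44 Ω.
The fractional drop is R_th/(R_th + R_L); requiring this ≤ 0.0600 gives R_L ≥ R_th(1/0.0600 − 1) = 94.44 × 15.67 = 1.48 kΩ.

R_L(min) ≈ 1.48 kΩ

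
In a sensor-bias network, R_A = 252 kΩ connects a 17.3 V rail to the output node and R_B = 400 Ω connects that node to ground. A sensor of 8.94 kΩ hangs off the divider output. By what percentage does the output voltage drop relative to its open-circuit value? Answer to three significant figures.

The divider's output (Thévenin) resistance is R_A‖R_B = 399.4 Ω.
Fractional drop under load = R_th/(R_th + R_L) = 399.4 / (399.4 + 8940) = 0.04276.
So the output falls by 4.28 %.

4.28 %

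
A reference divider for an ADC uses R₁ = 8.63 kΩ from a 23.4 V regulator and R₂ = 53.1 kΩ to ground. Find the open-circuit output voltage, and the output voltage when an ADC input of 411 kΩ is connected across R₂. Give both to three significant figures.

Unloaded: 20.1 V; loaded: 19.8 V

Open-circuit: V = 23.4 × 53.1/(8.63 + 53.1) = 20.1 V.
With the load, R₂ becomes R₂‖R_L = 47.02 kΩ, so V = 23.4 × 47.02/55.65 = 19.8 V.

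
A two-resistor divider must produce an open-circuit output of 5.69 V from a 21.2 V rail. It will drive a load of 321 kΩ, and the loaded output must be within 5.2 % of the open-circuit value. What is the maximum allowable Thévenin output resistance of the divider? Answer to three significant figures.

R_th ≤ 17.6 kΩ

Loading drop = R_th/(R_th + R_L) ≤ 0.0520, so R_th ≤ R_L · ε/(1−ε) = 321 kΩ × 0.0520/0.9480 = 17.6 kΩ.
(Any R1, R2 with R2/(R1+R2) = 0.268 and R1‖R2 ≤ 17.6 kΩ will meet the spec.)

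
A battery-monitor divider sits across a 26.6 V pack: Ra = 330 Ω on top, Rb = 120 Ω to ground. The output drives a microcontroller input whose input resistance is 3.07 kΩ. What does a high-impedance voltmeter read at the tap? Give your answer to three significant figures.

The load sits in parallel with Rb: Rb‖R_L = (120 × 3070) / (120 + 3070) = 115.5 Ω.
V_out = 26.6 × 115.5 / (330 + 115.5) = 26.6 × 115.5/445.5 = 6.90 V.

V_out ≈ 6.90 V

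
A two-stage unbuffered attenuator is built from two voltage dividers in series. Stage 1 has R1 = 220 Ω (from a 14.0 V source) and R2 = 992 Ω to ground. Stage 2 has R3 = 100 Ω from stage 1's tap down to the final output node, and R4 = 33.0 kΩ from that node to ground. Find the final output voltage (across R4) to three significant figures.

Stage 2 presents R3+R4 = 33100 Ω as a load on stage 1's tap.
Stage 1's lower leg becomes R2‖(R3+R4) = 963.1 Ω, so V_mid = 14.0 × 963.1/1183 = 11.40 V.
Stage 2 is itself unloaded: V_out = V_mid × R4/(R3+R4) = 11.40 × 33000/33100 = 11.4 V.

V_out ≈ 11.4 V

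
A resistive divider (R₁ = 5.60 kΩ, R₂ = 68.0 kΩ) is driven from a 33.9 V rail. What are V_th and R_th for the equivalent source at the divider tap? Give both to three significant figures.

V_th = 31.3 V, R_th = 5.17 kΩ

V_th is the open-circuit tap voltage: 33.9 × 68.0/(5.60 + 68.0) = 31.3 V.
With the supply zeroed, R₁ and R₂ appear in parallel from the tap: R_th = R₁‖R₂ = (5.60 × 68.0)/73.60 = 5.17 kΩ.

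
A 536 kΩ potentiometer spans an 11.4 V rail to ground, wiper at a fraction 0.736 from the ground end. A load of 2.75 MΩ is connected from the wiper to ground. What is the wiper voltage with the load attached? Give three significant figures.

The wiper splits the pot into (1−α)R = 141.5 kΩ above and αR = 394.5 kΩ below.
Lower section ‖ load = 345.0 kΩ.
V_wiper = 11.4 × 345.0/(141.5 + 345.0) = 8.08 V.

V ≈ 8.08 V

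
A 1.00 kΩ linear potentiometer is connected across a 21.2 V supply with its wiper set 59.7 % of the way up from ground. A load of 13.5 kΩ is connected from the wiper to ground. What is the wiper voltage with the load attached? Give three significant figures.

The wiper splits the pot into (1−α)R = 403.0 Ω above and αR = 597.0 Ω below.
Lower section ‖ load = 571.7 Ω.
V_wiper = 21.2 × 571.7/(403.0 + 571.7) = 12.4 V.

V ≈ 12.4 V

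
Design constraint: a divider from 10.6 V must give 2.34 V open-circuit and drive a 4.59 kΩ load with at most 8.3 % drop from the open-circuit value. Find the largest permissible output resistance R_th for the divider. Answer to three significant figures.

R_th ≤ 415 Ω

Loading drop = R_th/(R_th + R_L) ≤ 0.0830, so R_th ≤ R_L · ε/(1−ε) = 4.59 kΩ × 0.0830/0.9170 = 415 Ω.
(Any R1, R2 with R2/(R1+R2) = 0.221 and R1‖R2 ≤ 415 Ω will meet the spec.)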